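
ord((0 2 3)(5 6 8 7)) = 12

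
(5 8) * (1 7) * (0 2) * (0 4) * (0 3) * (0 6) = (0 2 4 3 6)(1 7)(5 8)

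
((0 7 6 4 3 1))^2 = (0 6 3)(1 7 4)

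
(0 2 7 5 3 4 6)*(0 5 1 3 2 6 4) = (0 6 5 2 7 1 3)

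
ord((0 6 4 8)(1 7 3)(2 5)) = 12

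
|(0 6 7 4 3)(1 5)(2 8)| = 10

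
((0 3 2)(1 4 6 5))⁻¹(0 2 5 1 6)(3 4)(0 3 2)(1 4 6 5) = (0 1 4 5 3)(2 6)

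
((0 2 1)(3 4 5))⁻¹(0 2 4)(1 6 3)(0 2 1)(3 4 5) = (0 6 4)(1 5 2)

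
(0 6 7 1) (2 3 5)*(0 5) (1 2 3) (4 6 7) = (0 7 2 1 5 3) (4 6) 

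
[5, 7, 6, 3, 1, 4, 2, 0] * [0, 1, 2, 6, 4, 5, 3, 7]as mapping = [0→5, 1→7, 2→3, 3→6, 4→1, 5→4, 6→2, 7→0]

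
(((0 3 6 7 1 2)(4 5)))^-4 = (0 6 1)(2 3 7)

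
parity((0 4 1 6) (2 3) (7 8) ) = odd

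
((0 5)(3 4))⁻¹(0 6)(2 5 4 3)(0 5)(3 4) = (0 3 4 2)(5 6)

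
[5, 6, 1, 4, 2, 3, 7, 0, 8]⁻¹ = [7, 2, 4, 5, 3, 0, 1, 6, 8]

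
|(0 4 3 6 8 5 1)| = 7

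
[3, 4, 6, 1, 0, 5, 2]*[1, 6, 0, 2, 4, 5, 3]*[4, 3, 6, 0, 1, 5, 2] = [6, 1, 0, 2, 3, 5, 4]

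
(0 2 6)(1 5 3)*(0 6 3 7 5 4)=(0 2 3 1 4)(5 7)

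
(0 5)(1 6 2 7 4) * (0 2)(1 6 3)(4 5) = (0 4 6)(1 3)(2 7 5)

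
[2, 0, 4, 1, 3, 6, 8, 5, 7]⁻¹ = [1, 3, 0, 4, 2, 7, 5, 8, 6]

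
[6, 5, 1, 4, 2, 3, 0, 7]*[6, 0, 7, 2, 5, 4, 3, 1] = [3, 4, 0, 5, 7, 2, 6, 1]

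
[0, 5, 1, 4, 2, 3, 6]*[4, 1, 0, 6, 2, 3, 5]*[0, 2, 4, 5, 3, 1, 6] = [3, 5, 2, 4, 0, 6, 1] 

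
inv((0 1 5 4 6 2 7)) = (0 7 2 6 4 5 1)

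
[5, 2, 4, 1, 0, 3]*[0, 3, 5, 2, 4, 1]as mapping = [0→1, 1→5, 2→4, 3→3, 4→0, 5→2]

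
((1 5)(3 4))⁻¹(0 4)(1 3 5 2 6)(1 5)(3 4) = (0 3)(1 2 6 5 4)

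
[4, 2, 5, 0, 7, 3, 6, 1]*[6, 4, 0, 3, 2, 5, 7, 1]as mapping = [0→2, 1→0, 2→5, 3→6, 4→1, 5→3, 6→7, 7→4]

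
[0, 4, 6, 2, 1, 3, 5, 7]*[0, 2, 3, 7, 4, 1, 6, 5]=[0, 4, 6, 3, 2, 7, 1, 5]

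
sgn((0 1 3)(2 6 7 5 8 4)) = -1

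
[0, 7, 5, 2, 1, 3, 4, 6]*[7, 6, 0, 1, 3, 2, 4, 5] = [7, 5, 2, 0, 6, 1, 3, 4]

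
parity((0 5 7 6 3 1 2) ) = even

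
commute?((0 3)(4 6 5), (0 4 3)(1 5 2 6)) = no:(0 3)(4 6 5)*(0 4 3)(1 5 2 6) = (1 5 3 4)(2 6), (0 4 3)(1 5 2 6)*(0 3)(4 6 5) = (0 6 1 4)(2 5)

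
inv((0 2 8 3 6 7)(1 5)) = (0 7 6 3 8 2)(1 5)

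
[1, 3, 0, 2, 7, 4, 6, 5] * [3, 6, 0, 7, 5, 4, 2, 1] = [6, 7, 3, 0, 1, 5, 2, 4]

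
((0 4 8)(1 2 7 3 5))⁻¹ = (0 8 4)(1 5 3 7 2)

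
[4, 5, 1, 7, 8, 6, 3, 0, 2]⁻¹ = [7, 2, 8, 6, 0, 1, 5, 3, 4]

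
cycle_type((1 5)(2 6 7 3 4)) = 2.5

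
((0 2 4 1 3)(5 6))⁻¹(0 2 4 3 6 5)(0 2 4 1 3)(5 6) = (0 5 6 2 4 1)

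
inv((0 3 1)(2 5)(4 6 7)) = (0 1 3)(2 5)(4 7 6)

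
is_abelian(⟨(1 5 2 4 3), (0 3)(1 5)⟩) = no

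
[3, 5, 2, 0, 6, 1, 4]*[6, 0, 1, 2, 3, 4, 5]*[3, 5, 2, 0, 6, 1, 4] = [2, 6, 5, 4, 1, 3, 0]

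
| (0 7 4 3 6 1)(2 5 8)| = 6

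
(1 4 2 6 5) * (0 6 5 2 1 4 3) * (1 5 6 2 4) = (0 2 6 4 5 1 3)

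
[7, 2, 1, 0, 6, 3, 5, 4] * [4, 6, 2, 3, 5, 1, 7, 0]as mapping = [0→0, 1→2, 2→6, 3→4, 4→7, 5→3, 6→1, 7→5]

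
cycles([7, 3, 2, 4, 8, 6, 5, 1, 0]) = (0 7 1 3 4 8)(5 6)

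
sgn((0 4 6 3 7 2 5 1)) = -1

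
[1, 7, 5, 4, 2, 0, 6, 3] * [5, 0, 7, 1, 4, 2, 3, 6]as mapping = [0→0, 1→6, 2→2, 3→4, 4→7, 5→5, 6→3, 7→1]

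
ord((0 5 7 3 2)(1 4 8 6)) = 20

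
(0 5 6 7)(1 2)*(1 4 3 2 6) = (0 5 1 6 7)(2 4 3)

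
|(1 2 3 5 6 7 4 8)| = 8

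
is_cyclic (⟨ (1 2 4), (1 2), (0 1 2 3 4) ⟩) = no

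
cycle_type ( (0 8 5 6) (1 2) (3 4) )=2^2.4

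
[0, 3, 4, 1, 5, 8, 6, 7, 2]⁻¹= [0, 3, 8, 1, 2, 4, 6, 7, 5]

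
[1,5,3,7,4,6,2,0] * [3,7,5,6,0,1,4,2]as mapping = [0→7,1→1,2→6,3→2,4→0,5→4,6→5,7→3]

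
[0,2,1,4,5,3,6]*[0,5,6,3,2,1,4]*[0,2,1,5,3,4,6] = [0,6,4,1,2,5,3]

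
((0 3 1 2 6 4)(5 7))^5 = (0 4 6 2 1 3)(5 7)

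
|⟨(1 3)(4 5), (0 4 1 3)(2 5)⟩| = 360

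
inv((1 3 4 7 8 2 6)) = (1 6 2 8 7 4 3)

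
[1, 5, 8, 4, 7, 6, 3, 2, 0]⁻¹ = [8, 0, 7, 6, 3, 1, 5, 4, 2]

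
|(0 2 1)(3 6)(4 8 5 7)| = 12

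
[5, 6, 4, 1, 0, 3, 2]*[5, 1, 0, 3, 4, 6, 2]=[6, 2, 4, 1, 5, 3, 0]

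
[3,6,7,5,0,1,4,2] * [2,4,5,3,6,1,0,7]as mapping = [0→3,1→0,2→7,3→1,4→2,5→4,6→6,7→5]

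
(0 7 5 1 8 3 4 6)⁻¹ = (0 6 4 3 8 1 5 7)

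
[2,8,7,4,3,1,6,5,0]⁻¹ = [8,5,0,4,3,7,6,2,1]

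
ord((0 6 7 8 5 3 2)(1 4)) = 14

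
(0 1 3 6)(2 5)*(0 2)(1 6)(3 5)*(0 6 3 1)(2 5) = (0 3)(1 2)(5 6)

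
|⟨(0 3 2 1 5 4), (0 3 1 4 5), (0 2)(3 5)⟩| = 720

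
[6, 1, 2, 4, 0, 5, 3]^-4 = [0, 1, 2, 3, 4, 5, 6]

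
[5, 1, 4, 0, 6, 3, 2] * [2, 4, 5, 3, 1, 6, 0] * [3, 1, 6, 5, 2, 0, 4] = [4, 2, 1, 6, 3, 5, 0]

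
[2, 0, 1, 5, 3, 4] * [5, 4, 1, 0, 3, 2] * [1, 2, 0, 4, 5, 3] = [2, 3, 5, 0, 1, 4]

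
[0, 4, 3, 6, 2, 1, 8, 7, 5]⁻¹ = [0, 5, 4, 2, 1, 8, 3, 7, 6]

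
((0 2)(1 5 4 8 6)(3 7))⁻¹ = (0 2)(1 6 8 4 5)(3 7)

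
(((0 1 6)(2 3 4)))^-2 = (0 1 6)(2 3 4)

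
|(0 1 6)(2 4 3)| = 3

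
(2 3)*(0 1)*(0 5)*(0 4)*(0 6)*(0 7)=(0 1 5 4 6 7) (2 3) 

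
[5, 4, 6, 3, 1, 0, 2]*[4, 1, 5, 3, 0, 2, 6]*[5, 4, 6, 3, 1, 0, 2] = [6, 5, 2, 3, 4, 1, 0]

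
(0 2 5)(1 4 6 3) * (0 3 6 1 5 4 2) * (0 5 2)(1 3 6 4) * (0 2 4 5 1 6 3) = (0 1 2 6 5 3 4)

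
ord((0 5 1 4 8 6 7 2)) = 8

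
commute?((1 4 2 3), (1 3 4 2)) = no:(1 4 2 3)*(1 3 4 2) = (1 2 4), (1 3 4 2)*(1 4 2 3) = (2 4 3)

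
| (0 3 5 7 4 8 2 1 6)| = 9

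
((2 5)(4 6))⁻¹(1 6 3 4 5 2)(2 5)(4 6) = (1 4 3 6 2 5)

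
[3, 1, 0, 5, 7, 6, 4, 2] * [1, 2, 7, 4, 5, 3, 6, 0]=[4, 2, 1, 3, 0, 6, 5, 7]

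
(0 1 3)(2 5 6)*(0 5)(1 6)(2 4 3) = (0 6 4 3 5 1 2)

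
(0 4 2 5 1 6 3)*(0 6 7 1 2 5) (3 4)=(0 3 6 4 5 2) (1 7) 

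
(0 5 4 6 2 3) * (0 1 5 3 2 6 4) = (0 3 1 5)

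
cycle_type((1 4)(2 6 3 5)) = 2.4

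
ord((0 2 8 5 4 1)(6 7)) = 6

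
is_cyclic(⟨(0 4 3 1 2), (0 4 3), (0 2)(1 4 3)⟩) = no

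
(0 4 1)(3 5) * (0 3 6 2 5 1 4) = (1 3)(2 5 6)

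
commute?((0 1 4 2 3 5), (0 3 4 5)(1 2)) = no:(0 1 4 2 3 5) * (0 3 4 5)(1 2) = (0 2 4 1 5 3), (0 3 4 5)(1 2) * (0 1 4 2 3 5) = (0 5 1 3 2 4)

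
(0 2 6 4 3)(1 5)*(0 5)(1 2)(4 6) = (0 1)(2 4 3 5)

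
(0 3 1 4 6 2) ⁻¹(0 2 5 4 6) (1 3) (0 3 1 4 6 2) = (0 5 6 2 3) (1 4) 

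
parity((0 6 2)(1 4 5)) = even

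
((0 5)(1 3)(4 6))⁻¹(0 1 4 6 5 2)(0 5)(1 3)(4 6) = (0 2 5 3 6 4)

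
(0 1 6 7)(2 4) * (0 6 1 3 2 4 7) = (0 3 2 7 6)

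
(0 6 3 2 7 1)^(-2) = (0 7 3)(1 2 6)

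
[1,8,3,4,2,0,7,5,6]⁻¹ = [5,0,4,2,3,7,8,6,1]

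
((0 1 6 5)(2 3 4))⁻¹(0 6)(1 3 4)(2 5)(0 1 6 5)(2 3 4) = (0 3)(1 5)(2 6 4)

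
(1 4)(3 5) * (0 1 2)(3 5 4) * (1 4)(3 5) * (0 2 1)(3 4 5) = (0 5 4 1 3)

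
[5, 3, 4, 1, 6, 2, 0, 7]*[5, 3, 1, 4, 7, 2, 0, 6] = [2, 4, 7, 3, 0, 1, 5, 6]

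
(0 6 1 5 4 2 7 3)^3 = (0 5 7 6 4 3 1 2)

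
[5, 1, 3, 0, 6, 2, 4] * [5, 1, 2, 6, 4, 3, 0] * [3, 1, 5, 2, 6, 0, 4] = [2, 1, 4, 0, 3, 5, 6]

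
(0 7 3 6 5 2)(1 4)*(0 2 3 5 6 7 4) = (0 4 1)(3 7 5)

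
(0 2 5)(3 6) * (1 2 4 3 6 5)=(0 4 3 5)(1 2)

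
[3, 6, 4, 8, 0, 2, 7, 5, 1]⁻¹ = [4, 8, 5, 0, 2, 7, 1, 6, 3]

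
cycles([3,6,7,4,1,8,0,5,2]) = (0 3 4 1 6)(2 7 5 8)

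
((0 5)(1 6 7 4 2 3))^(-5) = (0 5)(1 6 7 4 2 3)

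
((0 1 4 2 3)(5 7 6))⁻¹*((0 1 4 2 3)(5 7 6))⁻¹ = (0 2 1 3 4)(5 7 6)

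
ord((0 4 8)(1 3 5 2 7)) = 15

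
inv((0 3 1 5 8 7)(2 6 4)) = (0 7 8 5 1 3)(2 4 6)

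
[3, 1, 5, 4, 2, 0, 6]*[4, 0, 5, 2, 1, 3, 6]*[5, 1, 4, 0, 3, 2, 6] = [4, 5, 0, 1, 2, 3, 6]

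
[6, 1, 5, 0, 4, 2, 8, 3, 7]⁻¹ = [3, 1, 5, 7, 4, 2, 0, 8, 6]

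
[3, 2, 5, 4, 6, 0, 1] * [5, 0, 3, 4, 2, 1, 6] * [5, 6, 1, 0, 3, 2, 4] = [3, 0, 6, 1, 4, 2, 5]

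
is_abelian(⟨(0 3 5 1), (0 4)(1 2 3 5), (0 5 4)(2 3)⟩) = no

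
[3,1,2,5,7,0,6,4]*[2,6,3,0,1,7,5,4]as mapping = [0→0,1→6,2→3,3→7,4→4,5→2,6→5,7→1]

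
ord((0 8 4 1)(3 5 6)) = 12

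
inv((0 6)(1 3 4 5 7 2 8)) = (0 6)(1 8 2 7 5 4 3)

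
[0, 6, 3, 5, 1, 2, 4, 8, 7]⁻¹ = [0, 4, 5, 2, 6, 3, 1, 8, 7]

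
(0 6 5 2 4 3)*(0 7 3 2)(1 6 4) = (0 4 2 1 6 5)(3 7)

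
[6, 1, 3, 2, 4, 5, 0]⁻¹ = [6, 1, 3, 2, 4, 5, 0]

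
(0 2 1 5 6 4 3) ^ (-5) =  (0 1 6 3 2 5 4) 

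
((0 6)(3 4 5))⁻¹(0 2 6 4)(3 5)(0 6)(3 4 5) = (0 5 6 2)(3 4)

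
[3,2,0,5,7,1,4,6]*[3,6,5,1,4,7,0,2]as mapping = [0→1,1→5,2→3,3→7,4→2,5→6,6→4,7→0]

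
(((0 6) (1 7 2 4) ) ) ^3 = (0 6) (1 4 2 7) 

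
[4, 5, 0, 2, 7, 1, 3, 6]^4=[3, 1, 6, 7, 2, 5, 4, 0]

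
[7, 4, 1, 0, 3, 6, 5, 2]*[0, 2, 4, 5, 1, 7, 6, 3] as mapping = [0→3, 1→1, 2→2, 3→0, 4→5, 5→6, 6→7, 7→4] 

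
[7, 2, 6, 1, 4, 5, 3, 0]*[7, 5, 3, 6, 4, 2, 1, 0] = [0, 3, 1, 5, 4, 2, 6, 7]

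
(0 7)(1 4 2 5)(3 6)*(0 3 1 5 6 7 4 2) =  (0 4)(1 2 6)(3 7)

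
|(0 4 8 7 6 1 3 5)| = 8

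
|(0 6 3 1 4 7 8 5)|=8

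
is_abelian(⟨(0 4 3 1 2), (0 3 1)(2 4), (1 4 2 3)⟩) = no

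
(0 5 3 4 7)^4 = (0 7 4 3 5)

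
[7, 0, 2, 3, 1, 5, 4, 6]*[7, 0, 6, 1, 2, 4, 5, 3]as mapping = [0→3, 1→7, 2→6, 3→1, 4→0, 5→4, 6→2, 7→5]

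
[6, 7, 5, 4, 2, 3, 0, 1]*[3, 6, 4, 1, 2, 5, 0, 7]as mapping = [0→0, 1→7, 2→5, 3→2, 4→4, 5→1, 6→3, 7→6]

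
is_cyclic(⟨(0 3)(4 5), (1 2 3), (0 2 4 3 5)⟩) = no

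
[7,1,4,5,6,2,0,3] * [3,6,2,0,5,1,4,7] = [7,6,5,1,4,2,3,0]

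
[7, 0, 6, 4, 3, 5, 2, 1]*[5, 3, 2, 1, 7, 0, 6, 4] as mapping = [0→4, 1→5, 2→6, 3→7, 4→1, 5→0, 6→2, 7→3] 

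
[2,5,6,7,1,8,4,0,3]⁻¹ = [7,4,0,8,6,1,2,3,5]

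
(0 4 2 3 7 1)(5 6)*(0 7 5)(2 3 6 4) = (0 2 6)(1 7)(3 5 4)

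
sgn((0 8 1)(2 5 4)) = 1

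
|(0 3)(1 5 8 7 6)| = 10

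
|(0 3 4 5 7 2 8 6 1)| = 9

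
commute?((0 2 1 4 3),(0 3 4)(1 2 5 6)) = no:(0 2 1 4 3)*(0 3 4)(1 2 5 6) = (0 5 6 1),(0 3 4)(1 2 5 6)*(0 2 1 4 3) = (2 5 6 4)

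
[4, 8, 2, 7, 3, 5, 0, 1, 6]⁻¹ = [6, 7, 2, 4, 0, 5, 8, 3, 1]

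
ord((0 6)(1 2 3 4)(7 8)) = 4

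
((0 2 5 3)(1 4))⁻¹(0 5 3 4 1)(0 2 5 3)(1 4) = (0 1 4 2 3)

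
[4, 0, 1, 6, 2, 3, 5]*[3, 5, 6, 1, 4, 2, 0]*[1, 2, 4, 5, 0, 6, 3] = [0, 5, 6, 1, 3, 2, 4]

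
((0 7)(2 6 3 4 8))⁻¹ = (0 7)(2 8 4 3 6)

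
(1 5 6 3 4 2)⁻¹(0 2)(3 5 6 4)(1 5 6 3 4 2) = (0 1)(2 4 6 3)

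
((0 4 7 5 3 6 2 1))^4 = (0 3)(1 5)(2 7)(4 6)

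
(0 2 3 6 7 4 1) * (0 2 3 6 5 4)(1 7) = (0 3 5 4 7)(1 2 6)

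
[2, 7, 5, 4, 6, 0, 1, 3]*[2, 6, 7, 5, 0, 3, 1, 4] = [7, 4, 3, 0, 1, 2, 6, 5]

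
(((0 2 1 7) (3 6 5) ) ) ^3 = (0 7 1 2) 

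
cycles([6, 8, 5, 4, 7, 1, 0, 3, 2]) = (0 6)(1 8 2 5)(3 4 7)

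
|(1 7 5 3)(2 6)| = 4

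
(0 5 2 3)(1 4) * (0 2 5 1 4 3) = (0 1 3 2)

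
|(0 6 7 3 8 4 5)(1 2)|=14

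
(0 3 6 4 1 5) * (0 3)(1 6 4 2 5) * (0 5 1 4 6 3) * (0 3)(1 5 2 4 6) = (0 2 5 3 1 6 4)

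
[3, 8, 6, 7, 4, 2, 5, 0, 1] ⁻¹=[7, 8, 5, 0, 4, 6, 2, 3, 1] 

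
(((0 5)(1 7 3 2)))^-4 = ()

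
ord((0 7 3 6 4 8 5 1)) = 8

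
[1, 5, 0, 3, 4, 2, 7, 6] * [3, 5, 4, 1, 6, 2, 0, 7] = [5, 2, 3, 1, 6, 4, 7, 0]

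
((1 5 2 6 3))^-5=()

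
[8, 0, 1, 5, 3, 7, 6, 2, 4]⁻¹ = [1, 2, 7, 4, 8, 3, 6, 5, 0]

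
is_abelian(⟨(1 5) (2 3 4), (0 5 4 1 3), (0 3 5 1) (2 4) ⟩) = no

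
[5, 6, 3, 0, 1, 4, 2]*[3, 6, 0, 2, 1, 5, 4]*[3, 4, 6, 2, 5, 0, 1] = [0, 5, 6, 2, 1, 4, 3]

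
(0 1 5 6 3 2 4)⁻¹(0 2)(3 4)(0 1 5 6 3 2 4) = (0 2)(1 4)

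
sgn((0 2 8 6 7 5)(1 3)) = 1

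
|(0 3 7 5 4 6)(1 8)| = 6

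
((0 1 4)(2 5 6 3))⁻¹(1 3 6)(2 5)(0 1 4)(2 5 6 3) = (2 3 4)(5 6)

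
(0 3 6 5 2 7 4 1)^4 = (0 2)(1 5)(3 7)(4 6)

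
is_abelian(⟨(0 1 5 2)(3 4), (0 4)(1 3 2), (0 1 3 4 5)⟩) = no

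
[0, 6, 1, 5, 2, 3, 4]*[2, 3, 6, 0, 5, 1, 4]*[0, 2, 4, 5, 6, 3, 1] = [4, 6, 5, 2, 1, 0, 3]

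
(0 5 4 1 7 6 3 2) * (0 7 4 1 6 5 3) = (0 3 2 7 5 1 4 6)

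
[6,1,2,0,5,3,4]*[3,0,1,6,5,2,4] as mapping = [0→4,1→0,2→1,3→3,4→2,5→6,6→5] 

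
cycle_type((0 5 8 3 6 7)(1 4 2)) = 3.6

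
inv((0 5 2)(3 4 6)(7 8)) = (0 2 5)(3 6 4)(7 8)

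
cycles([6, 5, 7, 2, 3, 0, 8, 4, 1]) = (0 6 8 1 5) (2 7 4 3) 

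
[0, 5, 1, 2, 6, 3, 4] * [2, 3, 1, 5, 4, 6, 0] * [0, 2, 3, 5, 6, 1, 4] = [3, 4, 5, 2, 0, 1, 6]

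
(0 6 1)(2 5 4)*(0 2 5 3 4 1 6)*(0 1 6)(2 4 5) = (0 1 4 2 3 5 6)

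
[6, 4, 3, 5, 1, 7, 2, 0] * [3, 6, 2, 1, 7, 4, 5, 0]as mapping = [0→5, 1→7, 2→1, 3→4, 4→6, 5→0, 6→2, 7→3]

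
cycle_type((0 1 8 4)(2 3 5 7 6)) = 4.5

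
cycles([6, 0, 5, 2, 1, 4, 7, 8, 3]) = (0 6 7 8 3 2 5 4 1)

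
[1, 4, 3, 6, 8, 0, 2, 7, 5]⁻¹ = [5, 0, 6, 2, 1, 8, 3, 7, 4]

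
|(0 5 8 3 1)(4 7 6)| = 15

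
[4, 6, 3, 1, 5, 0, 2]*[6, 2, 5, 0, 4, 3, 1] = [4, 1, 0, 2, 3, 6, 5]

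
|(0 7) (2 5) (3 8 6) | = 6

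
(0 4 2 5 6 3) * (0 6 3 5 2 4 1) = (0 1)(3 6 5)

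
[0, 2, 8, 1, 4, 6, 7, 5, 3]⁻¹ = [0, 3, 1, 8, 4, 7, 5, 6, 2]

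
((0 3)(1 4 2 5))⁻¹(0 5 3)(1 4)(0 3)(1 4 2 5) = (0 3 1)(2 4)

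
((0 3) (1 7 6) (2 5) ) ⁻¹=(0 3) (1 6 7) (2 5) 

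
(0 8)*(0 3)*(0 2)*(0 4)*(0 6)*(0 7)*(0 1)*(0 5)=(0 8 3 2 4 6 7 1 5)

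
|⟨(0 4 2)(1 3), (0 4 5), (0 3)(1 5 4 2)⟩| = 720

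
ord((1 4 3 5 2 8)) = 6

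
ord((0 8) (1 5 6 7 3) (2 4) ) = 10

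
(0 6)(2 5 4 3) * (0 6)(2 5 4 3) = (2 4)(3 5)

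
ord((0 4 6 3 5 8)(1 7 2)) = 6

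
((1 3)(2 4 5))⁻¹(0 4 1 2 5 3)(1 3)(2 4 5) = (0 5 3 4 2 1)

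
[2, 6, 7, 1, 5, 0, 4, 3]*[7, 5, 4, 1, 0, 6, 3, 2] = [4, 3, 2, 5, 6, 7, 0, 1]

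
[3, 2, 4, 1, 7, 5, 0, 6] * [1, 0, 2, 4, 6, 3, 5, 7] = [4, 2, 6, 0, 7, 3, 1, 5]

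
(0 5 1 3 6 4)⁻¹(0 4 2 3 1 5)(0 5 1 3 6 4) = (0 2 6 3 1 5)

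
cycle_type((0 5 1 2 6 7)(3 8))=2.6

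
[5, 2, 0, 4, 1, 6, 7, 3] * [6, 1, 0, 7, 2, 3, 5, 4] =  [3, 0, 6, 2, 1, 5, 4, 7]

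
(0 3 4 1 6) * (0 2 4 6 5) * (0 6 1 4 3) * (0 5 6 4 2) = (0 5 4 2 3 1 6)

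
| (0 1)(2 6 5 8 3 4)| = 6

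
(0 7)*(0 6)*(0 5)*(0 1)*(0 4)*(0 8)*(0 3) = (0 7 6 5 1 4 8 3)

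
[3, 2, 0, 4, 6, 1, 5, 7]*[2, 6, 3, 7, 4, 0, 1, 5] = [7, 3, 2, 4, 1, 6, 0, 5]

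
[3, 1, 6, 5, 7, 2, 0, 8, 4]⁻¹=[6, 1, 5, 0, 8, 3, 2, 4, 7]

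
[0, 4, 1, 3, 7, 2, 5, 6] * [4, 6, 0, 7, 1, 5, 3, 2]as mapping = [0→4, 1→1, 2→6, 3→7, 4→2, 5→0, 6→5, 7→3]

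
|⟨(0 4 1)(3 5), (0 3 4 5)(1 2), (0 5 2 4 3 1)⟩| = 720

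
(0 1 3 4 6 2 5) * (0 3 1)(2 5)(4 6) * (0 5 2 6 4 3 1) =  (0 5 1)(2 6)(3 4)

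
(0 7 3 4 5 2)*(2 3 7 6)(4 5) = (0 6 2)(3 5)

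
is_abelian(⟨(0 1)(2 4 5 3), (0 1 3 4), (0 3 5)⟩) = no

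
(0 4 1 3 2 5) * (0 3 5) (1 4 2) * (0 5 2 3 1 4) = (0 3 4) (1 2 5) 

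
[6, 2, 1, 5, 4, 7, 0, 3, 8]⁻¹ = [6, 2, 1, 7, 4, 3, 0, 5, 8]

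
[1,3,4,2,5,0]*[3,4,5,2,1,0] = [4,2,1,5,0,3]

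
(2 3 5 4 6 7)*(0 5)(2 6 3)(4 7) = (0 5 7 6 4 3)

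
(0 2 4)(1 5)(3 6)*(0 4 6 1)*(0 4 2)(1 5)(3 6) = (2 3 5 4)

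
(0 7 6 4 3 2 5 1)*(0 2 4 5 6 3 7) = (1 2 6 5)(3 4 7)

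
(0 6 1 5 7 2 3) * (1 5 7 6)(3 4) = (0 1 7 2 4 3)(5 6)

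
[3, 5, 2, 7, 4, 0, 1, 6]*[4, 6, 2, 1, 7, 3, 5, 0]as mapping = [0→1, 1→3, 2→2, 3→0, 4→7, 5→4, 6→6, 7→5]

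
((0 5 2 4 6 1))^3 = (0 4)(1 2)(5 6)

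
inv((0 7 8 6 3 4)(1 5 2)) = (0 4 3 6 8 7)(1 2 5)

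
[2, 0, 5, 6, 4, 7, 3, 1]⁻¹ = [1, 7, 0, 6, 4, 2, 3, 5]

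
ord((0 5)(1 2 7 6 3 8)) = 6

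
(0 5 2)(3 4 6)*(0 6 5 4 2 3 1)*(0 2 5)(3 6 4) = (0 3 5 6 1 2 4)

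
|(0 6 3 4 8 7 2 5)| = 8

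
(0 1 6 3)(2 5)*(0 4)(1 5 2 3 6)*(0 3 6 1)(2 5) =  (0 2 5 6 1)(3 4)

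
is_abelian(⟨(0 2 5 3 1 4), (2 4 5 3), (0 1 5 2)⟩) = no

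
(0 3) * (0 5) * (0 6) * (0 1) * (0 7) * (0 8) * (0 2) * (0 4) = (0 3 5 6 1 7 8 2 4)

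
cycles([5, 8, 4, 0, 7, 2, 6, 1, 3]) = (0 5 2 4 7 1 8 3)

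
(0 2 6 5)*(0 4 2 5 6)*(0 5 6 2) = (0 6 2 5 4)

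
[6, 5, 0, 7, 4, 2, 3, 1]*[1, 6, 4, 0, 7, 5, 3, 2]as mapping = [0→3, 1→5, 2→1, 3→2, 4→7, 5→4, 6→0, 7→6]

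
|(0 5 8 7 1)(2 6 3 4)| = 20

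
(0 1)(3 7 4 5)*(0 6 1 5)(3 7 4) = (0 5 7 3 4)(1 6)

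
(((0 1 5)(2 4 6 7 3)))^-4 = (0 5 1)(2 4 6 7 3)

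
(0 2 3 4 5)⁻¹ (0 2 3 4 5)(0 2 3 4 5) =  (0 2 3 4 5)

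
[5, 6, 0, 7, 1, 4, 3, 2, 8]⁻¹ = [2, 4, 7, 6, 5, 0, 1, 3, 8]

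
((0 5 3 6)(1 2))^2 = (0 3)(5 6)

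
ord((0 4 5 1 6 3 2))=7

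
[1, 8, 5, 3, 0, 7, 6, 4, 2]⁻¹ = [4, 0, 8, 3, 7, 2, 6, 5, 1]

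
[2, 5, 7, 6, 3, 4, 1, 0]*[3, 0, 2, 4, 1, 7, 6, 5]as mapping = [0→2, 1→7, 2→5, 3→6, 4→4, 5→1, 6→0, 7→3]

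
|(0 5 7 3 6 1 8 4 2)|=9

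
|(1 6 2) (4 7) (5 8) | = 6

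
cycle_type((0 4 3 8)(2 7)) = 2.4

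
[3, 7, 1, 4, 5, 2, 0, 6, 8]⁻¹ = [6, 2, 5, 0, 3, 4, 7, 1, 8]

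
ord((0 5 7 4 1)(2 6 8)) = 15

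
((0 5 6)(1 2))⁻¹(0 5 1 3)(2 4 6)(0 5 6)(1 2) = (0 1 4)(2 3 5 6)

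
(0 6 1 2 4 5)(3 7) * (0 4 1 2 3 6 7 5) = (0 7 6 2 1 3 5 4)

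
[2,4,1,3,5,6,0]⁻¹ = [6,2,0,3,1,4,5]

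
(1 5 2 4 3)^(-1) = (1 3 4 2 5)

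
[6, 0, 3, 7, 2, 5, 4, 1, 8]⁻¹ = [1, 7, 4, 2, 6, 5, 0, 3, 8]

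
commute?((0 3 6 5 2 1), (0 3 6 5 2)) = no:(0 3 6 5 2 1)*(0 3 6 5 2) = (0 6 2 1 3 5), (0 3 6 5 2)*(0 3 6 5 2 1) = (0 6 2 3 5 1)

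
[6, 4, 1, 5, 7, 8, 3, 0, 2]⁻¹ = [7, 2, 8, 6, 1, 3, 0, 4, 5]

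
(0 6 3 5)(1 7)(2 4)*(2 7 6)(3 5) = (0 2 4 7 1 6 5)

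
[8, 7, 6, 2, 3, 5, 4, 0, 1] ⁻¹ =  [7, 8, 3, 4, 6, 5, 2, 1, 0] 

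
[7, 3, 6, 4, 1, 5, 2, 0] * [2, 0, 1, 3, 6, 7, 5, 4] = [4, 3, 5, 6, 0, 7, 1, 2]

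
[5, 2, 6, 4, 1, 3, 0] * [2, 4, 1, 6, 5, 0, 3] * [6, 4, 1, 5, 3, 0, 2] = [6, 4, 5, 0, 3, 2, 1]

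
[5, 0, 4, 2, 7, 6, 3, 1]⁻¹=[1, 7, 3, 6, 2, 0, 5, 4]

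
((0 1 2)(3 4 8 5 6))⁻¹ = (0 2 1)(3 6 5 8 4)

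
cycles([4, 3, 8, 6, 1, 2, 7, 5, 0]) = (0 4 1 3 6 7 5 2 8)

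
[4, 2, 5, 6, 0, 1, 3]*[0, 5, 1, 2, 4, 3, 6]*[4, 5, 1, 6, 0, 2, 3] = [0, 5, 6, 3, 4, 2, 1]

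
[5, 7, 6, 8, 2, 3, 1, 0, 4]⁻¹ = [7, 6, 4, 5, 8, 0, 2, 1, 3]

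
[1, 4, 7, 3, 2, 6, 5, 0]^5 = [0, 1, 2, 3, 4, 6, 5, 7]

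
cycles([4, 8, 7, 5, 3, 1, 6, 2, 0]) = (0 4 3 5 1 8)(2 7)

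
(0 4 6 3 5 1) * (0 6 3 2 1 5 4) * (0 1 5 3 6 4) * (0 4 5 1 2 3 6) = (0 2 1 5 6 3 4)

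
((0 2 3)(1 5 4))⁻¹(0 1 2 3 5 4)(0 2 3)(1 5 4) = (0 4 1 2 5 3)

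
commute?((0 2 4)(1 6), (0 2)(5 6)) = no:(0 2 4)(1 6)*(0 2)(5 6) = (1 5 6)(2 4), (0 2)(5 6)*(0 2 4)(1 6) = (0 4)(1 6 5)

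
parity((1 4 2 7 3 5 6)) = even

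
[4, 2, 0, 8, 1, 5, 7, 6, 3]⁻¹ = [2, 4, 1, 8, 0, 5, 7, 6, 3]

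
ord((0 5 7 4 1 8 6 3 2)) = 9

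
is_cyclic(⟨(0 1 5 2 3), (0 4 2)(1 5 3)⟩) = no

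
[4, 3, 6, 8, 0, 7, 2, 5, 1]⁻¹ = [4, 8, 6, 1, 0, 7, 2, 5, 3]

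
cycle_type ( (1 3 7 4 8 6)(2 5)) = 2.6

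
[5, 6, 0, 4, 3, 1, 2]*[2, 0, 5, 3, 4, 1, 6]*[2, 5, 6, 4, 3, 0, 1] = [5, 1, 6, 3, 4, 2, 0] 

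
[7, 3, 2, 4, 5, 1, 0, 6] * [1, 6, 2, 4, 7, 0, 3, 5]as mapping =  [0→5, 1→4, 2→2, 3→7, 4→0, 5→6, 6→1, 7→3]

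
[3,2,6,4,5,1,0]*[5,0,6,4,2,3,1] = [4,6,1,2,3,0,5]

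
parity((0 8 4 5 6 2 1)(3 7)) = odd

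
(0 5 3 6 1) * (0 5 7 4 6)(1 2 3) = (0 7 4 6 2 3)(1 5)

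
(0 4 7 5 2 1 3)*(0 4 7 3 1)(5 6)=(0 7 6 5 2)(3 4)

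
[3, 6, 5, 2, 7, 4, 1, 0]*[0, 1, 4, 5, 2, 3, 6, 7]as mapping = [0→5, 1→6, 2→3, 3→4, 4→7, 5→2, 6→1, 7→0]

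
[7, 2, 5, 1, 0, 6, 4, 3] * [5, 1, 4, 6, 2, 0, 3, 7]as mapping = [0→7, 1→4, 2→0, 3→1, 4→5, 5→3, 6→2, 7→6]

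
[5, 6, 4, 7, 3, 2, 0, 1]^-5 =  [4, 5, 7, 6, 1, 3, 2, 0]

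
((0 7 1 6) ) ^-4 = () 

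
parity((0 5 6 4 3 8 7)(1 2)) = odd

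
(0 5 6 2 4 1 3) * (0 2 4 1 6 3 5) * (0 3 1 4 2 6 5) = (0 3 6 2 4 5 1)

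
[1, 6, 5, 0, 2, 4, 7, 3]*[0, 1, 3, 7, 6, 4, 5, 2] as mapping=[0→1, 1→5, 2→4, 3→0, 4→3, 5→6, 6→2, 7→7] 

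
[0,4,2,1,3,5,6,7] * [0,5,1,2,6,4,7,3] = [0,6,1,5,2,4,7,3]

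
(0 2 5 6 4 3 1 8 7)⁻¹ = (0 7 8 1 3 4 6 5 2)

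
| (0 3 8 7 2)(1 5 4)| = 15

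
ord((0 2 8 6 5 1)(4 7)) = 6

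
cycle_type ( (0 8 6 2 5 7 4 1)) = 8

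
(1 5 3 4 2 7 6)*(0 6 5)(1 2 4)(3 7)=(0 6 2 3 1)(5 7)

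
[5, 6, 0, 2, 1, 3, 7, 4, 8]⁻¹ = [2, 4, 3, 5, 7, 0, 1, 6, 8]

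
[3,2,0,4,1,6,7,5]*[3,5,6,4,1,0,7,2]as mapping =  [0→4,1→6,2→3,3→1,4→5,5→7,6→2,7→0]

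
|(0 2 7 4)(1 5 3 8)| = 4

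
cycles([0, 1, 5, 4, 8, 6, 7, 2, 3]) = (2 5 6 7)(3 4 8)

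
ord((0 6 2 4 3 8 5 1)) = 8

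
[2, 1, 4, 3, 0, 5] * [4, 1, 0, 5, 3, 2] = [0, 1, 3, 5, 4, 2]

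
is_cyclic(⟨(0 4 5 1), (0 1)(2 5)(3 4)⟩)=no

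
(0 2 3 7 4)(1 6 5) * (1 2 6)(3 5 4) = (0 6 4)(2 5)(3 7)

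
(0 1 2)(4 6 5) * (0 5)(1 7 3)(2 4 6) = (0 7 3 1 4 2 5 6)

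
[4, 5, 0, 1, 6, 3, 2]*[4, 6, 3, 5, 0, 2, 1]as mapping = [0→0, 1→2, 2→4, 3→6, 4→1, 5→5, 6→3]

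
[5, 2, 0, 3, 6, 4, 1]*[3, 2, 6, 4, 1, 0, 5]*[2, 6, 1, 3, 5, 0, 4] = [2, 4, 3, 5, 0, 6, 1]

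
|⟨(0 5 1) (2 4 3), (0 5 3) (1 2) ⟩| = 720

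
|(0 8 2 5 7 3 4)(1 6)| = 14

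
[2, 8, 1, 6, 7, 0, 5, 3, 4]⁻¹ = [5, 2, 0, 7, 8, 6, 3, 4, 1]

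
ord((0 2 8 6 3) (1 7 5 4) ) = 20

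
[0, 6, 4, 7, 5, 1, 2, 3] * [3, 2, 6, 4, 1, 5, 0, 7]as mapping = [0→3, 1→0, 2→1, 3→7, 4→5, 5→2, 6→6, 7→4]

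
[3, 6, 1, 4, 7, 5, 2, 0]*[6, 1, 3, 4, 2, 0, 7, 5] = [4, 7, 1, 2, 5, 0, 3, 6]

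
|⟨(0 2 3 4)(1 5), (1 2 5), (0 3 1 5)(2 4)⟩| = 360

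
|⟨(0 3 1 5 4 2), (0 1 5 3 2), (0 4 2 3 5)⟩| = 720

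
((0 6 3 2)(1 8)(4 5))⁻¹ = (0 2 3 6)(1 8)(4 5)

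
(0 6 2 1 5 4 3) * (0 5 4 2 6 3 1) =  (0 3 5 2)(1 4)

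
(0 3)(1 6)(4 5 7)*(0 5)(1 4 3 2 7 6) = (0 2 7 3 5 6 4)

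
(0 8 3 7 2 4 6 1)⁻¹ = (0 1 6 4 2 7 3 8)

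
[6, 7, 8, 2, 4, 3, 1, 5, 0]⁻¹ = [8, 6, 3, 5, 4, 7, 0, 1, 2]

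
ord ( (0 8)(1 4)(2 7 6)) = 6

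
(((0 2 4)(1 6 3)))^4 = (0 2 4)(1 6 3)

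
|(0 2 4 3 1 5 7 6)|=8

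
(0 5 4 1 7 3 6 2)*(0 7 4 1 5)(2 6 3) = (1 4 5)(2 7)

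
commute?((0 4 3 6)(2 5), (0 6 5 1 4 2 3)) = no:(0 4 3 6)(2 5) * (0 6 5 1 4 2 3) = (0 2 1 4)(3 5), (0 6 5 1 4 2 3) * (0 4 3 6)(2 5) = (1 3 4 5)(2 6)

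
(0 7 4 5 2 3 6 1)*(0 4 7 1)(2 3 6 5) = (0 1 4 2 6)(3 5)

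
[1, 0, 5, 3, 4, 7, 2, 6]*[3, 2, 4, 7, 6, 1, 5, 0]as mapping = [0→2, 1→3, 2→1, 3→7, 4→6, 5→0, 6→4, 7→5]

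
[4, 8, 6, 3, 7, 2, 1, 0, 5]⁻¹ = [7, 6, 5, 3, 0, 8, 2, 4, 1]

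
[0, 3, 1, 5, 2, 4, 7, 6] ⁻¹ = [0, 2, 4, 1, 5, 3, 7, 6] 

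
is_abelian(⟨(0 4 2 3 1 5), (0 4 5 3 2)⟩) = no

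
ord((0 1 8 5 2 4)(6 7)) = 6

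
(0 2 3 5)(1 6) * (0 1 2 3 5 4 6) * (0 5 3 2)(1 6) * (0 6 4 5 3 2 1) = (0 1 3 5 4)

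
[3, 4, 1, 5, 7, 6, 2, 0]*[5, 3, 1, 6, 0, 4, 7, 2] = [6, 0, 3, 4, 2, 7, 1, 5]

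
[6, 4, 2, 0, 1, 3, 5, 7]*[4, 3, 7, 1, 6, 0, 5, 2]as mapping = [0→5, 1→6, 2→7, 3→4, 4→3, 5→1, 6→0, 7→2]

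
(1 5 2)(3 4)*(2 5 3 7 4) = (1 3 2)(4 7)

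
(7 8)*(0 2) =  (0 2)(7 8)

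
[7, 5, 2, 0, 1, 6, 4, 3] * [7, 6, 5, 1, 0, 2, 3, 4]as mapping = [0→4, 1→2, 2→5, 3→7, 4→6, 5→3, 6→0, 7→1]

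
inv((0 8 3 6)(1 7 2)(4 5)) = (0 6 3 8)(1 2 7)(4 5)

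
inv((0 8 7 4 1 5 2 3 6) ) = (0 6 3 2 5 1 4 7 8) 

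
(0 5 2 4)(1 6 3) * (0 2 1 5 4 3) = (0 4 2 3 5 1 6)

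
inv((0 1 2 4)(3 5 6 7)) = (0 4 2 1)(3 7 6 5)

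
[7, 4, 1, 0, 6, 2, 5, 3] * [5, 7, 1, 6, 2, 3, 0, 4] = [4, 2, 7, 5, 0, 1, 3, 6]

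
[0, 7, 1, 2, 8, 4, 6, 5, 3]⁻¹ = [0, 2, 3, 8, 5, 7, 6, 1, 4]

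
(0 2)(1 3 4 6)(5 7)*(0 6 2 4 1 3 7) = (0 4 2 6 3 1 7 5)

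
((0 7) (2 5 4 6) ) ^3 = (0 7) (2 6 4 5) 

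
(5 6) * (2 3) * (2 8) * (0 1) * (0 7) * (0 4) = (0 1 7 4)(2 3 8)(5 6)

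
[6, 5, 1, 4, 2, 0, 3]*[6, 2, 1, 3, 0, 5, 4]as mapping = [0→4, 1→5, 2→2, 3→0, 4→1, 5→6, 6→3]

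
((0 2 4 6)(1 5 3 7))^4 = ()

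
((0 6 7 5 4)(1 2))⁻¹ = (0 4 5 7 6)(1 2)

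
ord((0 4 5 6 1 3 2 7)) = 8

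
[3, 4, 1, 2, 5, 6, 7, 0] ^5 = [5, 0, 7, 6, 3, 2, 1, 4] 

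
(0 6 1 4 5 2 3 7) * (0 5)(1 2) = (0 6 2 3 7 5 1 4)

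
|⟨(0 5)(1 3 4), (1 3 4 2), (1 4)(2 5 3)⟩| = 720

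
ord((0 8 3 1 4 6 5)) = 7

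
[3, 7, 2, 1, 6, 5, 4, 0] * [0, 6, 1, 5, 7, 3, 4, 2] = [5, 2, 1, 6, 4, 3, 7, 0]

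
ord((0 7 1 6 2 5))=6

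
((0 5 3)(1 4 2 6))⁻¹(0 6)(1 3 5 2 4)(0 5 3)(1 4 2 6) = (0 3 6 2 4)(1 5)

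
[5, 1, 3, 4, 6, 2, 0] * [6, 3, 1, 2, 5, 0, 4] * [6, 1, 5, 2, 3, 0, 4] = [6, 2, 5, 0, 3, 1, 4]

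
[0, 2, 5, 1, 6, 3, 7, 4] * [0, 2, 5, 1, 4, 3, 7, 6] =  [0, 5, 3, 2, 7, 1, 6, 4]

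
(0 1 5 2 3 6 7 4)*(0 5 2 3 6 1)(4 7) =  (1 2 6 4 5 3)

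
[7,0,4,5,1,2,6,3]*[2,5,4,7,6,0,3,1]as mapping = [0→1,1→2,2→6,3→0,4→5,5→4,6→3,7→7]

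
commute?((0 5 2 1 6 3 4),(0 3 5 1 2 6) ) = no:(0 5 2 1 6 3 4)*(0 3 5 1 2 6) = (0 1) (3 4) (5 6),(0 3 5 1 2 6)*(0 5 2 1 6 3 4) = (0 4) (2 3) (5 6) 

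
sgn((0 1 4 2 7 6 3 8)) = -1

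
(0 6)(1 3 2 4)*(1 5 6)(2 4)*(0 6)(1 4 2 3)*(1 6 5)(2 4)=(0 2 3 4 1 6 5)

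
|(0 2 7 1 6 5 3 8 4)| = 9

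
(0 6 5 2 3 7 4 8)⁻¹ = (0 8 4 7 3 2 5 6)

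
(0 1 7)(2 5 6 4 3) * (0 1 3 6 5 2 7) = (0 3 7 1)(4 6)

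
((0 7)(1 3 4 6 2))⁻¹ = (0 7)(1 2 6 4 3)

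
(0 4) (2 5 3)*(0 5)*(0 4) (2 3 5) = (2 4) 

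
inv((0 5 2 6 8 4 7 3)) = (0 3 7 4 8 6 2 5)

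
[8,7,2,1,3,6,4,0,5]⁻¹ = [7,3,2,4,6,8,5,1,0]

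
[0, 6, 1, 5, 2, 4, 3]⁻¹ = [0, 2, 4, 6, 5, 3, 1]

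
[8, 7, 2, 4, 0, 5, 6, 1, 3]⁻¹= [4, 7, 2, 8, 3, 5, 6, 1, 0]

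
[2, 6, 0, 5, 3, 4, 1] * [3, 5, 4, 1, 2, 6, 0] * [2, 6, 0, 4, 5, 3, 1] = [5, 2, 4, 1, 6, 0, 3]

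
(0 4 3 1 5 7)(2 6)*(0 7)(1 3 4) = (0 1 5)(2 6)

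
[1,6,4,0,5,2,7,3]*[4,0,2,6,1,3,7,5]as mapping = [0→0,1→7,2→1,3→4,4→3,5→2,6→5,7→6]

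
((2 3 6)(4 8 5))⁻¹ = (2 6 3)(4 5 8)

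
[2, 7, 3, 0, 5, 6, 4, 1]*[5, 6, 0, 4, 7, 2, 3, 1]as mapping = [0→0, 1→1, 2→4, 3→5, 4→2, 5→3, 6→7, 7→6]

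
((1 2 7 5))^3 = (1 5 7 2)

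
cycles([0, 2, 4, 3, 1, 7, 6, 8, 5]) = (1 2 4)(5 7 8)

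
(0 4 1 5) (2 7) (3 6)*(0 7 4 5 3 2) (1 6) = (0 5 7) (1 3) (2 4 6) 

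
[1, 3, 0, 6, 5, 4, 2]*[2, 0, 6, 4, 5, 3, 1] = [0, 4, 2, 1, 3, 5, 6]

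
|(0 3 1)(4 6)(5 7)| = 6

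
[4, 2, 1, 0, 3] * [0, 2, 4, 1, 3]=[3, 4, 2, 0, 1]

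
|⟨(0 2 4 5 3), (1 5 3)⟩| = 360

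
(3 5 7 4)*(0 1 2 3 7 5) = (0 1 2 3) (4 7) 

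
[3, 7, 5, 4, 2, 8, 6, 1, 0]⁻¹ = [8, 7, 4, 0, 3, 2, 6, 1, 5]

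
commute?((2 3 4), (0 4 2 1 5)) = no:(2 3 4)*(0 4 2 1 5) = (0 4 1 5)(2 3), (0 4 2 1 5)*(2 3 4) = (0 2 1 5)(3 4)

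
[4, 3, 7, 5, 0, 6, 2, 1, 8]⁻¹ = [4, 7, 6, 1, 0, 3, 5, 2, 8]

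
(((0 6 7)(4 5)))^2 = (0 7 6)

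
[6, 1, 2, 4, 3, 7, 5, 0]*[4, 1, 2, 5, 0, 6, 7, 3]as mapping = [0→7, 1→1, 2→2, 3→0, 4→5, 5→3, 6→6, 7→4]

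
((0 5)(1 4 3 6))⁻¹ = (0 5)(1 6 3 4)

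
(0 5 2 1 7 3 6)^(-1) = (0 6 3 7 1 2 5)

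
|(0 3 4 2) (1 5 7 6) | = 4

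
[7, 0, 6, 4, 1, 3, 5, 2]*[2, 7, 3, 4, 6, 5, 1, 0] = [0, 2, 1, 6, 7, 4, 5, 3]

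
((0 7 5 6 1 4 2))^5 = (0 4 6 7 2 1 5)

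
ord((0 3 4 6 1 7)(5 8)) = 6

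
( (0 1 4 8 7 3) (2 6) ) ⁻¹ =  (0 3 7 8 4 1) (2 6) 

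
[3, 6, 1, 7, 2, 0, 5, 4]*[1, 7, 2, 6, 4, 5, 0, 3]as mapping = [0→6, 1→0, 2→7, 3→3, 4→2, 5→1, 6→5, 7→4]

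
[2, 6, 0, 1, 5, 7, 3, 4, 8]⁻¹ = [2, 3, 0, 6, 7, 4, 1, 5, 8]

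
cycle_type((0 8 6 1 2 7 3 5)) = 8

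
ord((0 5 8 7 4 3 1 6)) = 8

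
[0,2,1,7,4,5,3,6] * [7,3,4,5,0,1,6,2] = [7,4,3,2,0,1,5,6]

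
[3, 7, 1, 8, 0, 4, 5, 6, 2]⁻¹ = [4, 2, 8, 0, 5, 6, 7, 1, 3]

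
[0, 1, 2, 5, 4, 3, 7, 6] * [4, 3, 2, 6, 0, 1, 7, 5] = [4, 3, 2, 1, 0, 6, 5, 7]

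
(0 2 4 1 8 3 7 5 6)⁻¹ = (0 6 5 7 3 8 1 4 2)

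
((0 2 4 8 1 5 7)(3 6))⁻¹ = (0 7 5 1 8 4 2)(3 6)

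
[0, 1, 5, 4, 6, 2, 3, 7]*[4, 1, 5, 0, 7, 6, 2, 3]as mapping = [0→4, 1→1, 2→6, 3→7, 4→2, 5→5, 6→0, 7→3]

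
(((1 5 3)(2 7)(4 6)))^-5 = (1 5 3)(2 7)(4 6)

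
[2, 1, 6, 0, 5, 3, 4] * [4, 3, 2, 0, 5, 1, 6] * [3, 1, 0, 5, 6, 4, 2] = [0, 5, 2, 6, 1, 3, 4]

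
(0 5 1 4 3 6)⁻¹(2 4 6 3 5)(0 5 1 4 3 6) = (0 6 1 2 3)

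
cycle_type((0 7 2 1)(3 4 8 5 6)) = 4.5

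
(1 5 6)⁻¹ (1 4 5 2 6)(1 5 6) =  (1 5 4 6 2)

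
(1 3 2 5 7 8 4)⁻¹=(1 4 8 7 5 2 3)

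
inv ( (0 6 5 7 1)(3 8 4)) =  (0 1 7 5 6)(3 4 8)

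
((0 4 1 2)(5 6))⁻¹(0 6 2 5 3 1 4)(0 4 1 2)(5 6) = (0 6 3 2 1 4 5)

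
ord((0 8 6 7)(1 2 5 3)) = 4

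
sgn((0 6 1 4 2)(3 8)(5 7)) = 1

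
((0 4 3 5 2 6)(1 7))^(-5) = (0 4 3 5 2 6)(1 7)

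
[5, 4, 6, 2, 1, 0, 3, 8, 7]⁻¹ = [5, 4, 3, 6, 1, 0, 2, 8, 7]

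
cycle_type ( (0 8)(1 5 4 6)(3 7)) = 2^2.4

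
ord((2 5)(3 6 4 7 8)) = 10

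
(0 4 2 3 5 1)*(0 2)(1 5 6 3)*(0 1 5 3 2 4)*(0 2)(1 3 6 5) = (0 2 1 4 3 5 6)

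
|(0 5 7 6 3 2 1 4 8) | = 9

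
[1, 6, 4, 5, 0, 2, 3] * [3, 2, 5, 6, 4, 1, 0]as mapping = [0→2, 1→0, 2→4, 3→1, 4→3, 5→5, 6→6]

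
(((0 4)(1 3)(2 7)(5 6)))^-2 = ()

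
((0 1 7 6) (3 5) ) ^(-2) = (0 7) (1 6) 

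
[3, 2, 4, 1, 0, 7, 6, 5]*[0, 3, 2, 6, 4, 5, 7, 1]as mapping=[0→6, 1→2, 2→4, 3→3, 4→0, 5→1, 6→7, 7→5]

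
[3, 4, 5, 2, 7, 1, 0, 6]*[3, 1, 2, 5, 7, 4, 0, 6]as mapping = [0→5, 1→7, 2→4, 3→2, 4→6, 5→1, 6→3, 7→0]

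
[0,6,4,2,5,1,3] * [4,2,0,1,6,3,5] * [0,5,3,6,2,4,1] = [2,4,1,0,6,3,5]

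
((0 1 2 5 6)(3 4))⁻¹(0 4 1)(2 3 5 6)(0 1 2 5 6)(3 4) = (0 5 4 6)(1 3 2)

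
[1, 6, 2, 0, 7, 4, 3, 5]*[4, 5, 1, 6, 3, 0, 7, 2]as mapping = [0→5, 1→7, 2→1, 3→4, 4→2, 5→3, 6→6, 7→0]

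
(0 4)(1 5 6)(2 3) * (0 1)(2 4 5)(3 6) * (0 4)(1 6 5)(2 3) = (0 1 3)(2 5)(4 6)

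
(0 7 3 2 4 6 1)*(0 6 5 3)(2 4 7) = (0 2 7)(1 6)(3 4 5)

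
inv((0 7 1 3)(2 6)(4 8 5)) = (0 3 1 7)(2 6)(4 5 8)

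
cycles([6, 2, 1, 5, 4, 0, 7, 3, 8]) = (0 6 7 3 5)(1 2)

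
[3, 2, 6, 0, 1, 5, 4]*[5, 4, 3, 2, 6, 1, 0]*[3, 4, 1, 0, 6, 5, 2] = [1, 0, 3, 5, 6, 4, 2]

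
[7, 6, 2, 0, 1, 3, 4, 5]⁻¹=[3, 4, 2, 5, 6, 7, 1, 0]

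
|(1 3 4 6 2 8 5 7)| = 8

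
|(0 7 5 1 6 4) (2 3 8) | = 6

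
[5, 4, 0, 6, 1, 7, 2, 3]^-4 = [7, 1, 5, 2, 4, 3, 0, 6]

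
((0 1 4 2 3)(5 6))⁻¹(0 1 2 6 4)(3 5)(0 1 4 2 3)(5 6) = (0 6)(1 4 3 5 2)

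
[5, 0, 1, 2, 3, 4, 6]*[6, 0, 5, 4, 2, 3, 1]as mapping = [0→3, 1→6, 2→0, 3→5, 4→4, 5→2, 6→1]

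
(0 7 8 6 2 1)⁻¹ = (0 1 2 6 8 7)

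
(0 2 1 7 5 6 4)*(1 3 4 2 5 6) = (0 5 1 7 6 2 3 4)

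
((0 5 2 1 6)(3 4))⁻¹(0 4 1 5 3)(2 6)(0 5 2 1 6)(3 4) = (0 1)(2 4 5 3 6)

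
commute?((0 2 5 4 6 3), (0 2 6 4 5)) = no:(0 2 5 4 6 3) * (0 2 6 4 5) = (0 6 3 2), (0 2 6 4 5) * (0 2 5 4 6 3) = (0 5 2 3)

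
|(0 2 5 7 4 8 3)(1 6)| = 14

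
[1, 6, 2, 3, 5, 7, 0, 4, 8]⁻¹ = [6, 0, 2, 3, 7, 4, 1, 5, 8]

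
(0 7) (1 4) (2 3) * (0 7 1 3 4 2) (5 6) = (0 1 2 4 3) (5 6) 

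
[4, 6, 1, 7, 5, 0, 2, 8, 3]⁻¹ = [5, 2, 6, 8, 0, 4, 1, 3, 7]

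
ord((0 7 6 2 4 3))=6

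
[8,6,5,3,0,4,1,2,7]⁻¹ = [4,6,7,3,5,2,1,8,0]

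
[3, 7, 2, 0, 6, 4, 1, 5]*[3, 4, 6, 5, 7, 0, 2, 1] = [5, 1, 6, 3, 2, 7, 4, 0]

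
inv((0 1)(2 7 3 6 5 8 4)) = (0 1)(2 4 8 5 6 3 7)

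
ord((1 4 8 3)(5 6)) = 4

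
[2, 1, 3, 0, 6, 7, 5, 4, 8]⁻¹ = [3, 1, 0, 2, 7, 6, 4, 5, 8]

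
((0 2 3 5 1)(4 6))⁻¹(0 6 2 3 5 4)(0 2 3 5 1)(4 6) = (1 6 2 4 3 5)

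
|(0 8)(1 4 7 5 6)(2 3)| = 10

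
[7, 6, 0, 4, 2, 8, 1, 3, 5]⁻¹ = [2, 6, 4, 7, 3, 8, 1, 0, 5]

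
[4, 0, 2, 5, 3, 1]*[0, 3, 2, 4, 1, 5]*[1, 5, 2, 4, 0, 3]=[5, 1, 2, 3, 0, 4]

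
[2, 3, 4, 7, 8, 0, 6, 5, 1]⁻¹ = [5, 8, 0, 1, 2, 7, 6, 3, 4]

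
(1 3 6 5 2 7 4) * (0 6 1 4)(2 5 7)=(0 6 7)(1 3)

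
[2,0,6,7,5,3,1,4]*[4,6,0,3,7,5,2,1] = [0,4,2,1,5,3,6,7]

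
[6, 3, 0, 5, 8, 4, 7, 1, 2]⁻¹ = [2, 7, 8, 1, 5, 3, 0, 6, 4]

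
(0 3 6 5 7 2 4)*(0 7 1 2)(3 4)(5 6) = (0 4 7)(1 2 3 5)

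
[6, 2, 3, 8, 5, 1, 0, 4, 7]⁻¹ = [6, 5, 1, 2, 7, 4, 0, 8, 3]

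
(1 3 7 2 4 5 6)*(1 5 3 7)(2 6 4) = (1 7 6 5 4 3)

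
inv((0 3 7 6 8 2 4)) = (0 4 2 8 6 7 3)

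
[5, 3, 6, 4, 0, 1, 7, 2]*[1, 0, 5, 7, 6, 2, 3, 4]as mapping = [0→2, 1→7, 2→3, 3→6, 4→1, 5→0, 6→4, 7→5]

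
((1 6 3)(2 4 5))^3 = ()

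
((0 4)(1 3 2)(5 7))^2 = (1 2 3)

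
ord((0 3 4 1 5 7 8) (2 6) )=14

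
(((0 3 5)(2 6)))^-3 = (2 6)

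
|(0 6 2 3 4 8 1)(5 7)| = 14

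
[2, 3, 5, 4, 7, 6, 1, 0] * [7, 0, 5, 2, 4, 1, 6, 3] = [5, 2, 1, 4, 3, 6, 0, 7]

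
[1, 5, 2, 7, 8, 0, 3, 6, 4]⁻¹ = [5, 0, 2, 6, 8, 1, 7, 3, 4]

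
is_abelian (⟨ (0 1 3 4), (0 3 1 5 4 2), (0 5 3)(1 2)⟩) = no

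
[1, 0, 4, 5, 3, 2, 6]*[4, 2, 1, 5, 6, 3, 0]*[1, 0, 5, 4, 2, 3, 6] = [5, 2, 6, 4, 3, 0, 1]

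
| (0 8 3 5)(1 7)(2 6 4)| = 12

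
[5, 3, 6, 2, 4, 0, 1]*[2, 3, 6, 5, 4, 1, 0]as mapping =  [0→1, 1→5, 2→0, 3→6, 4→4, 5→2, 6→3]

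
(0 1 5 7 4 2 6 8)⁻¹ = (0 8 6 2 4 7 5 1)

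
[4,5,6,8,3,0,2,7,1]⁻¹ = [5,8,6,4,0,1,2,7,3]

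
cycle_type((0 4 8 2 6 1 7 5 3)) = 9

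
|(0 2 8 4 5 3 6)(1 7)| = 14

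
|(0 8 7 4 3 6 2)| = 7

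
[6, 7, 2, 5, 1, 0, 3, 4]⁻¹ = [5, 4, 2, 6, 7, 3, 0, 1]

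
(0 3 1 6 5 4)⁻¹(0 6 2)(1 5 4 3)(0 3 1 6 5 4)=(0 1 6 4)(2 3 5)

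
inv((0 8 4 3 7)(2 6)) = (0 7 3 4 8)(2 6)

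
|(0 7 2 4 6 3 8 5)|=8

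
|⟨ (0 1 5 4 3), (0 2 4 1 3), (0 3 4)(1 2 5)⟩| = 360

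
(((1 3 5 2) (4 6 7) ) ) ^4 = (4 6 7) 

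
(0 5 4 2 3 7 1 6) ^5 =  (0 7 4 6 3 5 1 2) 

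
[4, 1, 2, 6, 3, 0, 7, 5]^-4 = [3, 1, 2, 7, 6, 4, 5, 0]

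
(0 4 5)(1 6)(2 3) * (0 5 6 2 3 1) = (0 4 6)(1 2)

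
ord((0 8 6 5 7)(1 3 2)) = 15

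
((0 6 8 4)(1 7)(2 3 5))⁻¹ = (0 4 8 6)(1 7)(2 5 3)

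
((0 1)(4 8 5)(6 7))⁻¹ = (0 1)(4 5 8)(6 7)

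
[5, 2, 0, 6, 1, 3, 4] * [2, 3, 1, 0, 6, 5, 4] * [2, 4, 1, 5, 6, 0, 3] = [0, 4, 1, 6, 5, 2, 3]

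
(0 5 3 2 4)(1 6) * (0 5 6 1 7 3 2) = (0 6 7 3)(2 4 5)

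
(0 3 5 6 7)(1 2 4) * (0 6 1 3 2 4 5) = (0 2 5 1 4 3)(6 7)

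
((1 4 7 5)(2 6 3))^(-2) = (1 7)(2 6 3)(4 5)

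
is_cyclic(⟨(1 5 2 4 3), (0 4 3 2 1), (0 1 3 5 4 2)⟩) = no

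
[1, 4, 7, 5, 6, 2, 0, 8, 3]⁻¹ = [6, 0, 5, 8, 1, 3, 4, 2, 7]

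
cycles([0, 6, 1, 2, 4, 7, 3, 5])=(1 6 3 2)(5 7)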